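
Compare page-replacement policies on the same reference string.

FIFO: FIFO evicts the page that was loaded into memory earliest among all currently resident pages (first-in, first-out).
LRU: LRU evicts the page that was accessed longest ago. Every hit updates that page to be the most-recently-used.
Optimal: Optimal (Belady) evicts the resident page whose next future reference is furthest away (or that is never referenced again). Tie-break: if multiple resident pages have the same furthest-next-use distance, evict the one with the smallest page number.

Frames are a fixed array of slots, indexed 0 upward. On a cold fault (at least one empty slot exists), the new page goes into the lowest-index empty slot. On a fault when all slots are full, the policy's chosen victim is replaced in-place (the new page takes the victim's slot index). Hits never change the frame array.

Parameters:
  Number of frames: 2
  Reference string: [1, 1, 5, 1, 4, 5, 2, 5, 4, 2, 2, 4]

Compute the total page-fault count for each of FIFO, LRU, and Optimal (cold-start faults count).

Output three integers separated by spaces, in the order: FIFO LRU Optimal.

--- FIFO ---
  step 0: ref 1 -> FAULT, frames=[1,-] (faults so far: 1)
  step 1: ref 1 -> HIT, frames=[1,-] (faults so far: 1)
  step 2: ref 5 -> FAULT, frames=[1,5] (faults so far: 2)
  step 3: ref 1 -> HIT, frames=[1,5] (faults so far: 2)
  step 4: ref 4 -> FAULT, evict 1, frames=[4,5] (faults so far: 3)
  step 5: ref 5 -> HIT, frames=[4,5] (faults so far: 3)
  step 6: ref 2 -> FAULT, evict 5, frames=[4,2] (faults so far: 4)
  step 7: ref 5 -> FAULT, evict 4, frames=[5,2] (faults so far: 5)
  step 8: ref 4 -> FAULT, evict 2, frames=[5,4] (faults so far: 6)
  step 9: ref 2 -> FAULT, evict 5, frames=[2,4] (faults so far: 7)
  step 10: ref 2 -> HIT, frames=[2,4] (faults so far: 7)
  step 11: ref 4 -> HIT, frames=[2,4] (faults so far: 7)
  FIFO total faults: 7
--- LRU ---
  step 0: ref 1 -> FAULT, frames=[1,-] (faults so far: 1)
  step 1: ref 1 -> HIT, frames=[1,-] (faults so far: 1)
  step 2: ref 5 -> FAULT, frames=[1,5] (faults so far: 2)
  step 3: ref 1 -> HIT, frames=[1,5] (faults so far: 2)
  step 4: ref 4 -> FAULT, evict 5, frames=[1,4] (faults so far: 3)
  step 5: ref 5 -> FAULT, evict 1, frames=[5,4] (faults so far: 4)
  step 6: ref 2 -> FAULT, evict 4, frames=[5,2] (faults so far: 5)
  step 7: ref 5 -> HIT, frames=[5,2] (faults so far: 5)
  step 8: ref 4 -> FAULT, evict 2, frames=[5,4] (faults so far: 6)
  step 9: ref 2 -> FAULT, evict 5, frames=[2,4] (faults so far: 7)
  step 10: ref 2 -> HIT, frames=[2,4] (faults so far: 7)
  step 11: ref 4 -> HIT, frames=[2,4] (faults so far: 7)
  LRU total faults: 7
--- Optimal ---
  step 0: ref 1 -> FAULT, frames=[1,-] (faults so far: 1)
  step 1: ref 1 -> HIT, frames=[1,-] (faults so far: 1)
  step 2: ref 5 -> FAULT, frames=[1,5] (faults so far: 2)
  step 3: ref 1 -> HIT, frames=[1,5] (faults so far: 2)
  step 4: ref 4 -> FAULT, evict 1, frames=[4,5] (faults so far: 3)
  step 5: ref 5 -> HIT, frames=[4,5] (faults so far: 3)
  step 6: ref 2 -> FAULT, evict 4, frames=[2,5] (faults so far: 4)
  step 7: ref 5 -> HIT, frames=[2,5] (faults so far: 4)
  step 8: ref 4 -> FAULT, evict 5, frames=[2,4] (faults so far: 5)
  step 9: ref 2 -> HIT, frames=[2,4] (faults so far: 5)
  step 10: ref 2 -> HIT, frames=[2,4] (faults so far: 5)
  step 11: ref 4 -> HIT, frames=[2,4] (faults so far: 5)
  Optimal total faults: 5

Answer: 7 7 5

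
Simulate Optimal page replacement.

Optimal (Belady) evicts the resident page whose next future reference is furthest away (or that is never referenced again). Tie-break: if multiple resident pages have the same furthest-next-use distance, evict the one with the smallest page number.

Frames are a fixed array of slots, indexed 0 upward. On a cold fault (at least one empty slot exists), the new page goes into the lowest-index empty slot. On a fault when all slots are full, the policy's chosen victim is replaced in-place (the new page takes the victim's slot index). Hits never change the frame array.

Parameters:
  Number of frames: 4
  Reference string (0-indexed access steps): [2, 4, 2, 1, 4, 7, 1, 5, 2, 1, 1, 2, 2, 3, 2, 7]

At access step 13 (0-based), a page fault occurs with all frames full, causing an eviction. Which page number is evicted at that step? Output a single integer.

Answer: 1

Derivation:
Step 0: ref 2 -> FAULT, frames=[2,-,-,-]
Step 1: ref 4 -> FAULT, frames=[2,4,-,-]
Step 2: ref 2 -> HIT, frames=[2,4,-,-]
Step 3: ref 1 -> FAULT, frames=[2,4,1,-]
Step 4: ref 4 -> HIT, frames=[2,4,1,-]
Step 5: ref 7 -> FAULT, frames=[2,4,1,7]
Step 6: ref 1 -> HIT, frames=[2,4,1,7]
Step 7: ref 5 -> FAULT, evict 4, frames=[2,5,1,7]
Step 8: ref 2 -> HIT, frames=[2,5,1,7]
Step 9: ref 1 -> HIT, frames=[2,5,1,7]
Step 10: ref 1 -> HIT, frames=[2,5,1,7]
Step 11: ref 2 -> HIT, frames=[2,5,1,7]
Step 12: ref 2 -> HIT, frames=[2,5,1,7]
Step 13: ref 3 -> FAULT, evict 1, frames=[2,5,3,7]
At step 13: evicted page 1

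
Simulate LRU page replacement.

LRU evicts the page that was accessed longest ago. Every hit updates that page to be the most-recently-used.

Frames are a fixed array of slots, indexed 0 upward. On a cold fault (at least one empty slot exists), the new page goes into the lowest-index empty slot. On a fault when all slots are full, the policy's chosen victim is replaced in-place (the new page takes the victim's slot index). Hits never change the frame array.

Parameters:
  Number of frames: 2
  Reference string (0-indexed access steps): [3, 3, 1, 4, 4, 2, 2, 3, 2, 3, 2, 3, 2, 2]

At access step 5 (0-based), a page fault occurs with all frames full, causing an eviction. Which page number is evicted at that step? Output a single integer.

Answer: 1

Derivation:
Step 0: ref 3 -> FAULT, frames=[3,-]
Step 1: ref 3 -> HIT, frames=[3,-]
Step 2: ref 1 -> FAULT, frames=[3,1]
Step 3: ref 4 -> FAULT, evict 3, frames=[4,1]
Step 4: ref 4 -> HIT, frames=[4,1]
Step 5: ref 2 -> FAULT, evict 1, frames=[4,2]
At step 5: evicted page 1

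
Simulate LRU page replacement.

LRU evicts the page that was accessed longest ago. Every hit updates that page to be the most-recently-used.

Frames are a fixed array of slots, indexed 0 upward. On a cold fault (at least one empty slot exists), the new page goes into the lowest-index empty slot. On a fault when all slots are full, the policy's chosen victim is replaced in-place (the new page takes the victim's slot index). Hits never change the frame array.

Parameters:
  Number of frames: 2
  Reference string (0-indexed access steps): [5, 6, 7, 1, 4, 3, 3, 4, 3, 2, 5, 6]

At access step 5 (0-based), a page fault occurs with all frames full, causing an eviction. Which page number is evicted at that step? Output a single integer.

Answer: 1

Derivation:
Step 0: ref 5 -> FAULT, frames=[5,-]
Step 1: ref 6 -> FAULT, frames=[5,6]
Step 2: ref 7 -> FAULT, evict 5, frames=[7,6]
Step 3: ref 1 -> FAULT, evict 6, frames=[7,1]
Step 4: ref 4 -> FAULT, evict 7, frames=[4,1]
Step 5: ref 3 -> FAULT, evict 1, frames=[4,3]
At step 5: evicted page 1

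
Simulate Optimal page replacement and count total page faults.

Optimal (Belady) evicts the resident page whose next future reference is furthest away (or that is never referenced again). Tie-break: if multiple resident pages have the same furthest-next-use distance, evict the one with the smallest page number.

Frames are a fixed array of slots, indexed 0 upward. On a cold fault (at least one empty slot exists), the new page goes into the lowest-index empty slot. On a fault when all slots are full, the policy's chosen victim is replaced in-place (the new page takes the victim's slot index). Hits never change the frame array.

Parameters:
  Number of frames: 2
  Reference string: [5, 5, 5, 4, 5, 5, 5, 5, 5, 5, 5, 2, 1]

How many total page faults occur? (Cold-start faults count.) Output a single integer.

Step 0: ref 5 → FAULT, frames=[5,-]
Step 1: ref 5 → HIT, frames=[5,-]
Step 2: ref 5 → HIT, frames=[5,-]
Step 3: ref 4 → FAULT, frames=[5,4]
Step 4: ref 5 → HIT, frames=[5,4]
Step 5: ref 5 → HIT, frames=[5,4]
Step 6: ref 5 → HIT, frames=[5,4]
Step 7: ref 5 → HIT, frames=[5,4]
Step 8: ref 5 → HIT, frames=[5,4]
Step 9: ref 5 → HIT, frames=[5,4]
Step 10: ref 5 → HIT, frames=[5,4]
Step 11: ref 2 → FAULT (evict 4), frames=[5,2]
Step 12: ref 1 → FAULT (evict 2), frames=[5,1]
Total faults: 4

Answer: 4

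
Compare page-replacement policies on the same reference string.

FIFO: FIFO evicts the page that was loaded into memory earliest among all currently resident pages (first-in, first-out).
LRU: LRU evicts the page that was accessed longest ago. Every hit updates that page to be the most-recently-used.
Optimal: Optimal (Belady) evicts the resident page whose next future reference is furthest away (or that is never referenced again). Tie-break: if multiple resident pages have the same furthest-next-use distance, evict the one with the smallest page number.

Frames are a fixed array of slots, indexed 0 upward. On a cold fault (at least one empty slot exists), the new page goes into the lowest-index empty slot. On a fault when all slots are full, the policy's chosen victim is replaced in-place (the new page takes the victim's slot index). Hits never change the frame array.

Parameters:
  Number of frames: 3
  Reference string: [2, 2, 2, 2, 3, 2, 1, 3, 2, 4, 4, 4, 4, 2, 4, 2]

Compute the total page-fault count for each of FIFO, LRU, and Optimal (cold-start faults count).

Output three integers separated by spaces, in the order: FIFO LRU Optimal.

Answer: 5 4 4

Derivation:
--- FIFO ---
  step 0: ref 2 -> FAULT, frames=[2,-,-] (faults so far: 1)
  step 1: ref 2 -> HIT, frames=[2,-,-] (faults so far: 1)
  step 2: ref 2 -> HIT, frames=[2,-,-] (faults so far: 1)
  step 3: ref 2 -> HIT, frames=[2,-,-] (faults so far: 1)
  step 4: ref 3 -> FAULT, frames=[2,3,-] (faults so far: 2)
  step 5: ref 2 -> HIT, frames=[2,3,-] (faults so far: 2)
  step 6: ref 1 -> FAULT, frames=[2,3,1] (faults so far: 3)
  step 7: ref 3 -> HIT, frames=[2,3,1] (faults so far: 3)
  step 8: ref 2 -> HIT, frames=[2,3,1] (faults so far: 3)
  step 9: ref 4 -> FAULT, evict 2, frames=[4,3,1] (faults so far: 4)
  step 10: ref 4 -> HIT, frames=[4,3,1] (faults so far: 4)
  step 11: ref 4 -> HIT, frames=[4,3,1] (faults so far: 4)
  step 12: ref 4 -> HIT, frames=[4,3,1] (faults so far: 4)
  step 13: ref 2 -> FAULT, evict 3, frames=[4,2,1] (faults so far: 5)
  step 14: ref 4 -> HIT, frames=[4,2,1] (faults so far: 5)
  step 15: ref 2 -> HIT, frames=[4,2,1] (faults so far: 5)
  FIFO total faults: 5
--- LRU ---
  step 0: ref 2 -> FAULT, frames=[2,-,-] (faults so far: 1)
  step 1: ref 2 -> HIT, frames=[2,-,-] (faults so far: 1)
  step 2: ref 2 -> HIT, frames=[2,-,-] (faults so far: 1)
  step 3: ref 2 -> HIT, frames=[2,-,-] (faults so far: 1)
  step 4: ref 3 -> FAULT, frames=[2,3,-] (faults so far: 2)
  step 5: ref 2 -> HIT, frames=[2,3,-] (faults so far: 2)
  step 6: ref 1 -> FAULT, frames=[2,3,1] (faults so far: 3)
  step 7: ref 3 -> HIT, frames=[2,3,1] (faults so far: 3)
  step 8: ref 2 -> HIT, frames=[2,3,1] (faults so far: 3)
  step 9: ref 4 -> FAULT, evict 1, frames=[2,3,4] (faults so far: 4)
  step 10: ref 4 -> HIT, frames=[2,3,4] (faults so far: 4)
  step 11: ref 4 -> HIT, frames=[2,3,4] (faults so far: 4)
  step 12: ref 4 -> HIT, frames=[2,3,4] (faults so far: 4)
  step 13: ref 2 -> HIT, frames=[2,3,4] (faults so far: 4)
  step 14: ref 4 -> HIT, frames=[2,3,4] (faults so far: 4)
  step 15: ref 2 -> HIT, frames=[2,3,4] (faults so far: 4)
  LRU total faults: 4
--- Optimal ---
  step 0: ref 2 -> FAULT, frames=[2,-,-] (faults so far: 1)
  step 1: ref 2 -> HIT, frames=[2,-,-] (faults so far: 1)
  step 2: ref 2 -> HIT, frames=[2,-,-] (faults so far: 1)
  step 3: ref 2 -> HIT, frames=[2,-,-] (faults so far: 1)
  step 4: ref 3 -> FAULT, frames=[2,3,-] (faults so far: 2)
  step 5: ref 2 -> HIT, frames=[2,3,-] (faults so far: 2)
  step 6: ref 1 -> FAULT, frames=[2,3,1] (faults so far: 3)
  step 7: ref 3 -> HIT, frames=[2,3,1] (faults so far: 3)
  step 8: ref 2 -> HIT, frames=[2,3,1] (faults so far: 3)
  step 9: ref 4 -> FAULT, evict 1, frames=[2,3,4] (faults so far: 4)
  step 10: ref 4 -> HIT, frames=[2,3,4] (faults so far: 4)
  step 11: ref 4 -> HIT, frames=[2,3,4] (faults so far: 4)
  step 12: ref 4 -> HIT, frames=[2,3,4] (faults so far: 4)
  step 13: ref 2 -> HIT, frames=[2,3,4] (faults so far: 4)
  step 14: ref 4 -> HIT, frames=[2,3,4] (faults so far: 4)
  step 15: ref 2 -> HIT, frames=[2,3,4] (faults so far: 4)
  Optimal total faults: 4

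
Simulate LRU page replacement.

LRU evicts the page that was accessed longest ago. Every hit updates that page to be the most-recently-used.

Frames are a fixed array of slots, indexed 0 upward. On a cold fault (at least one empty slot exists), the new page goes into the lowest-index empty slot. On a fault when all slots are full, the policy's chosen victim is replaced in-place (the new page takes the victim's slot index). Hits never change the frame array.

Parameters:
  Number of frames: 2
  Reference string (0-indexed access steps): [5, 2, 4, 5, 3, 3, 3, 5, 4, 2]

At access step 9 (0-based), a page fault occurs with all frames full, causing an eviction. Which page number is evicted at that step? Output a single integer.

Step 0: ref 5 -> FAULT, frames=[5,-]
Step 1: ref 2 -> FAULT, frames=[5,2]
Step 2: ref 4 -> FAULT, evict 5, frames=[4,2]
Step 3: ref 5 -> FAULT, evict 2, frames=[4,5]
Step 4: ref 3 -> FAULT, evict 4, frames=[3,5]
Step 5: ref 3 -> HIT, frames=[3,5]
Step 6: ref 3 -> HIT, frames=[3,5]
Step 7: ref 5 -> HIT, frames=[3,5]
Step 8: ref 4 -> FAULT, evict 3, frames=[4,5]
Step 9: ref 2 -> FAULT, evict 5, frames=[4,2]
At step 9: evicted page 5

Answer: 5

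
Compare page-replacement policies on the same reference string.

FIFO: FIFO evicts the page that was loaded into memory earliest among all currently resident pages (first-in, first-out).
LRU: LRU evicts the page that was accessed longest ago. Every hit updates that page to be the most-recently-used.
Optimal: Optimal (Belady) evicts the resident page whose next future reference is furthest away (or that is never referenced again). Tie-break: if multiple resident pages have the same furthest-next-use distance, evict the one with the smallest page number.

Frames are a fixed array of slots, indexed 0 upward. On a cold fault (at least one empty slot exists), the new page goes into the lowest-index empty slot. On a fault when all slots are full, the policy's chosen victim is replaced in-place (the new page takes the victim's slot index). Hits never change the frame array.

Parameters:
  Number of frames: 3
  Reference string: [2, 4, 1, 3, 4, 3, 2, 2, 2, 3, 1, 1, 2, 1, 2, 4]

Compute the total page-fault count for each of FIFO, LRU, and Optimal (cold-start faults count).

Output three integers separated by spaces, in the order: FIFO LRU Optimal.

--- FIFO ---
  step 0: ref 2 -> FAULT, frames=[2,-,-] (faults so far: 1)
  step 1: ref 4 -> FAULT, frames=[2,4,-] (faults so far: 2)
  step 2: ref 1 -> FAULT, frames=[2,4,1] (faults so far: 3)
  step 3: ref 3 -> FAULT, evict 2, frames=[3,4,1] (faults so far: 4)
  step 4: ref 4 -> HIT, frames=[3,4,1] (faults so far: 4)
  step 5: ref 3 -> HIT, frames=[3,4,1] (faults so far: 4)
  step 6: ref 2 -> FAULT, evict 4, frames=[3,2,1] (faults so far: 5)
  step 7: ref 2 -> HIT, frames=[3,2,1] (faults so far: 5)
  step 8: ref 2 -> HIT, frames=[3,2,1] (faults so far: 5)
  step 9: ref 3 -> HIT, frames=[3,2,1] (faults so far: 5)
  step 10: ref 1 -> HIT, frames=[3,2,1] (faults so far: 5)
  step 11: ref 1 -> HIT, frames=[3,2,1] (faults so far: 5)
  step 12: ref 2 -> HIT, frames=[3,2,1] (faults so far: 5)
  step 13: ref 1 -> HIT, frames=[3,2,1] (faults so far: 5)
  step 14: ref 2 -> HIT, frames=[3,2,1] (faults so far: 5)
  step 15: ref 4 -> FAULT, evict 1, frames=[3,2,4] (faults so far: 6)
  FIFO total faults: 6
--- LRU ---
  step 0: ref 2 -> FAULT, frames=[2,-,-] (faults so far: 1)
  step 1: ref 4 -> FAULT, frames=[2,4,-] (faults so far: 2)
  step 2: ref 1 -> FAULT, frames=[2,4,1] (faults so far: 3)
  step 3: ref 3 -> FAULT, evict 2, frames=[3,4,1] (faults so far: 4)
  step 4: ref 4 -> HIT, frames=[3,4,1] (faults so far: 4)
  step 5: ref 3 -> HIT, frames=[3,4,1] (faults so far: 4)
  step 6: ref 2 -> FAULT, evict 1, frames=[3,4,2] (faults so far: 5)
  step 7: ref 2 -> HIT, frames=[3,4,2] (faults so far: 5)
  step 8: ref 2 -> HIT, frames=[3,4,2] (faults so far: 5)
  step 9: ref 3 -> HIT, frames=[3,4,2] (faults so far: 5)
  step 10: ref 1 -> FAULT, evict 4, frames=[3,1,2] (faults so far: 6)
  step 11: ref 1 -> HIT, frames=[3,1,2] (faults so far: 6)
  step 12: ref 2 -> HIT, frames=[3,1,2] (faults so far: 6)
  step 13: ref 1 -> HIT, frames=[3,1,2] (faults so far: 6)
  step 14: ref 2 -> HIT, frames=[3,1,2] (faults so far: 6)
  step 15: ref 4 -> FAULT, evict 3, frames=[4,1,2] (faults so far: 7)
  LRU total faults: 7
--- Optimal ---
  step 0: ref 2 -> FAULT, frames=[2,-,-] (faults so far: 1)
  step 1: ref 4 -> FAULT, frames=[2,4,-] (faults so far: 2)
  step 2: ref 1 -> FAULT, frames=[2,4,1] (faults so far: 3)
  step 3: ref 3 -> FAULT, evict 1, frames=[2,4,3] (faults so far: 4)
  step 4: ref 4 -> HIT, frames=[2,4,3] (faults so far: 4)
  step 5: ref 3 -> HIT, frames=[2,4,3] (faults so far: 4)
  step 6: ref 2 -> HIT, frames=[2,4,3] (faults so far: 4)
  step 7: ref 2 -> HIT, frames=[2,4,3] (faults so far: 4)
  step 8: ref 2 -> HIT, frames=[2,4,3] (faults so far: 4)
  step 9: ref 3 -> HIT, frames=[2,4,3] (faults so far: 4)
  step 10: ref 1 -> FAULT, evict 3, frames=[2,4,1] (faults so far: 5)
  step 11: ref 1 -> HIT, frames=[2,4,1] (faults so far: 5)
  step 12: ref 2 -> HIT, frames=[2,4,1] (faults so far: 5)
  step 13: ref 1 -> HIT, frames=[2,4,1] (faults so far: 5)
  step 14: ref 2 -> HIT, frames=[2,4,1] (faults so far: 5)
  step 15: ref 4 -> HIT, frames=[2,4,1] (faults so far: 5)
  Optimal total faults: 5

Answer: 6 7 5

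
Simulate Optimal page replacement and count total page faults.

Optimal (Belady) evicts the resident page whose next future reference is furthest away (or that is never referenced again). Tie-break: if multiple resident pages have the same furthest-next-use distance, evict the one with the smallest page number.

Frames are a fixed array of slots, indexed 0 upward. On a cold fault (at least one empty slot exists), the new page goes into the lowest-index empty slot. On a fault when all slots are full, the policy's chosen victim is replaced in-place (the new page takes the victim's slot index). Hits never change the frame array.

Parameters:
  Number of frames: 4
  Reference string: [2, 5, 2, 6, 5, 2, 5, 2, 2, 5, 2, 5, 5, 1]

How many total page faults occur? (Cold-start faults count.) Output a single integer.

Answer: 4

Derivation:
Step 0: ref 2 → FAULT, frames=[2,-,-,-]
Step 1: ref 5 → FAULT, frames=[2,5,-,-]
Step 2: ref 2 → HIT, frames=[2,5,-,-]
Step 3: ref 6 → FAULT, frames=[2,5,6,-]
Step 4: ref 5 → HIT, frames=[2,5,6,-]
Step 5: ref 2 → HIT, frames=[2,5,6,-]
Step 6: ref 5 → HIT, frames=[2,5,6,-]
Step 7: ref 2 → HIT, frames=[2,5,6,-]
Step 8: ref 2 → HIT, frames=[2,5,6,-]
Step 9: ref 5 → HIT, frames=[2,5,6,-]
Step 10: ref 2 → HIT, frames=[2,5,6,-]
Step 11: ref 5 → HIT, frames=[2,5,6,-]
Step 12: ref 5 → HIT, frames=[2,5,6,-]
Step 13: ref 1 → FAULT, frames=[2,5,6,1]
Total faults: 4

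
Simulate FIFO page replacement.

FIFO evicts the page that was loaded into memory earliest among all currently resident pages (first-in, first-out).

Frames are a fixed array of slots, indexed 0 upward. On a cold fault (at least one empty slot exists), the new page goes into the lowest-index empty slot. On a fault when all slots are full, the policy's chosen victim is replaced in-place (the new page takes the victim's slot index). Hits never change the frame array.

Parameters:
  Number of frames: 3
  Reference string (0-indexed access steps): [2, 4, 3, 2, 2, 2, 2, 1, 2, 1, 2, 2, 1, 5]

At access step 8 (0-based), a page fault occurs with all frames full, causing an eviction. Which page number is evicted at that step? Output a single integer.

Step 0: ref 2 -> FAULT, frames=[2,-,-]
Step 1: ref 4 -> FAULT, frames=[2,4,-]
Step 2: ref 3 -> FAULT, frames=[2,4,3]
Step 3: ref 2 -> HIT, frames=[2,4,3]
Step 4: ref 2 -> HIT, frames=[2,4,3]
Step 5: ref 2 -> HIT, frames=[2,4,3]
Step 6: ref 2 -> HIT, frames=[2,4,3]
Step 7: ref 1 -> FAULT, evict 2, frames=[1,4,3]
Step 8: ref 2 -> FAULT, evict 4, frames=[1,2,3]
At step 8: evicted page 4

Answer: 4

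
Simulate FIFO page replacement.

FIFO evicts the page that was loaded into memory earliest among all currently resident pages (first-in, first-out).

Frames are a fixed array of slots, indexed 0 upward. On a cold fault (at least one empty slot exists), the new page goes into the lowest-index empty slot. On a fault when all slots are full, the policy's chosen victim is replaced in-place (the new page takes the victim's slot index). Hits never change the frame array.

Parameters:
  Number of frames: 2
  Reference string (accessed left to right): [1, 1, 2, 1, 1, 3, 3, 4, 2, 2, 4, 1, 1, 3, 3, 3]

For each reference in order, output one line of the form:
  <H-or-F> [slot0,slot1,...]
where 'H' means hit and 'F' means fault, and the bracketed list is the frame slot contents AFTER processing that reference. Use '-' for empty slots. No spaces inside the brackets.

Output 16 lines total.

F [1,-]
H [1,-]
F [1,2]
H [1,2]
H [1,2]
F [3,2]
H [3,2]
F [3,4]
F [2,4]
H [2,4]
H [2,4]
F [2,1]
H [2,1]
F [3,1]
H [3,1]
H [3,1]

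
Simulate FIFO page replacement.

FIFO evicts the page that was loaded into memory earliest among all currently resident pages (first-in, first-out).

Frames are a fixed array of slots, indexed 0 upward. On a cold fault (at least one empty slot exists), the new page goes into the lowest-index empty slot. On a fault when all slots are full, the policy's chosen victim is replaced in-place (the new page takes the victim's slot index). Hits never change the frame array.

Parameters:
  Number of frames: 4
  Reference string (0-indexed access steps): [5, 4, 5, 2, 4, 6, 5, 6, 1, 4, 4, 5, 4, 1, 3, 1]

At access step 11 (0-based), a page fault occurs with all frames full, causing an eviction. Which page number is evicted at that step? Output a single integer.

Step 0: ref 5 -> FAULT, frames=[5,-,-,-]
Step 1: ref 4 -> FAULT, frames=[5,4,-,-]
Step 2: ref 5 -> HIT, frames=[5,4,-,-]
Step 3: ref 2 -> FAULT, frames=[5,4,2,-]
Step 4: ref 4 -> HIT, frames=[5,4,2,-]
Step 5: ref 6 -> FAULT, frames=[5,4,2,6]
Step 6: ref 5 -> HIT, frames=[5,4,2,6]
Step 7: ref 6 -> HIT, frames=[5,4,2,6]
Step 8: ref 1 -> FAULT, evict 5, frames=[1,4,2,6]
Step 9: ref 4 -> HIT, frames=[1,4,2,6]
Step 10: ref 4 -> HIT, frames=[1,4,2,6]
Step 11: ref 5 -> FAULT, evict 4, frames=[1,5,2,6]
At step 11: evicted page 4

Answer: 4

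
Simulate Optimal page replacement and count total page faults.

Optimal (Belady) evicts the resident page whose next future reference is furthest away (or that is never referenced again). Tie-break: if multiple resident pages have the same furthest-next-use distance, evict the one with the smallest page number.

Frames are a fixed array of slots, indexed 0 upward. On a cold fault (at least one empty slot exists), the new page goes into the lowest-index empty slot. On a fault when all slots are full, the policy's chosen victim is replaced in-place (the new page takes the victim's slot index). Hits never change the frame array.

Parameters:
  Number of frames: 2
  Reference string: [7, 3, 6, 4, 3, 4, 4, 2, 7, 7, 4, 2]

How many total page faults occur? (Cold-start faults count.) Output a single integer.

Answer: 7

Derivation:
Step 0: ref 7 → FAULT, frames=[7,-]
Step 1: ref 3 → FAULT, frames=[7,3]
Step 2: ref 6 → FAULT (evict 7), frames=[6,3]
Step 3: ref 4 → FAULT (evict 6), frames=[4,3]
Step 4: ref 3 → HIT, frames=[4,3]
Step 5: ref 4 → HIT, frames=[4,3]
Step 6: ref 4 → HIT, frames=[4,3]
Step 7: ref 2 → FAULT (evict 3), frames=[4,2]
Step 8: ref 7 → FAULT (evict 2), frames=[4,7]
Step 9: ref 7 → HIT, frames=[4,7]
Step 10: ref 4 → HIT, frames=[4,7]
Step 11: ref 2 → FAULT (evict 4), frames=[2,7]
Total faults: 7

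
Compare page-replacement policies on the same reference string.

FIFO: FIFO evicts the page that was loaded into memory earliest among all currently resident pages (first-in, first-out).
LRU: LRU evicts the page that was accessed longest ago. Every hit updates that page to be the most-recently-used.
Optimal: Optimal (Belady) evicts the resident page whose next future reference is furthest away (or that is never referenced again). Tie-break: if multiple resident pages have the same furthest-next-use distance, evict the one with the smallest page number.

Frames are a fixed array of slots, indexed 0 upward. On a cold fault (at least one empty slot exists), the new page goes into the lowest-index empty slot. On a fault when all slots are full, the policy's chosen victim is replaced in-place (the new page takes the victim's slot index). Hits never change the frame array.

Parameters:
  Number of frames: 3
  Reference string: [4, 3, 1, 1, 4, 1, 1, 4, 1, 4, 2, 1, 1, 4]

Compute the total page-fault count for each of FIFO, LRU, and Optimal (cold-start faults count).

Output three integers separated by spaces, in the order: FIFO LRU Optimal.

--- FIFO ---
  step 0: ref 4 -> FAULT, frames=[4,-,-] (faults so far: 1)
  step 1: ref 3 -> FAULT, frames=[4,3,-] (faults so far: 2)
  step 2: ref 1 -> FAULT, frames=[4,3,1] (faults so far: 3)
  step 3: ref 1 -> HIT, frames=[4,3,1] (faults so far: 3)
  step 4: ref 4 -> HIT, frames=[4,3,1] (faults so far: 3)
  step 5: ref 1 -> HIT, frames=[4,3,1] (faults so far: 3)
  step 6: ref 1 -> HIT, frames=[4,3,1] (faults so far: 3)
  step 7: ref 4 -> HIT, frames=[4,3,1] (faults so far: 3)
  step 8: ref 1 -> HIT, frames=[4,3,1] (faults so far: 3)
  step 9: ref 4 -> HIT, frames=[4,3,1] (faults so far: 3)
  step 10: ref 2 -> FAULT, evict 4, frames=[2,3,1] (faults so far: 4)
  step 11: ref 1 -> HIT, frames=[2,3,1] (faults so far: 4)
  step 12: ref 1 -> HIT, frames=[2,3,1] (faults so far: 4)
  step 13: ref 4 -> FAULT, evict 3, frames=[2,4,1] (faults so far: 5)
  FIFO total faults: 5
--- LRU ---
  step 0: ref 4 -> FAULT, frames=[4,-,-] (faults so far: 1)
  step 1: ref 3 -> FAULT, frames=[4,3,-] (faults so far: 2)
  step 2: ref 1 -> FAULT, frames=[4,3,1] (faults so far: 3)
  step 3: ref 1 -> HIT, frames=[4,3,1] (faults so far: 3)
  step 4: ref 4 -> HIT, frames=[4,3,1] (faults so far: 3)
  step 5: ref 1 -> HIT, frames=[4,3,1] (faults so far: 3)
  step 6: ref 1 -> HIT, frames=[4,3,1] (faults so far: 3)
  step 7: ref 4 -> HIT, frames=[4,3,1] (faults so far: 3)
  step 8: ref 1 -> HIT, frames=[4,3,1] (faults so far: 3)
  step 9: ref 4 -> HIT, frames=[4,3,1] (faults so far: 3)
  step 10: ref 2 -> FAULT, evict 3, frames=[4,2,1] (faults so far: 4)
  step 11: ref 1 -> HIT, frames=[4,2,1] (faults so far: 4)
  step 12: ref 1 -> HIT, frames=[4,2,1] (faults so far: 4)
  step 13: ref 4 -> HIT, frames=[4,2,1] (faults so far: 4)
  LRU total faults: 4
--- Optimal ---
  step 0: ref 4 -> FAULT, frames=[4,-,-] (faults so far: 1)
  step 1: ref 3 -> FAULT, frames=[4,3,-] (faults so far: 2)
  step 2: ref 1 -> FAULT, frames=[4,3,1] (faults so far: 3)
  step 3: ref 1 -> HIT, frames=[4,3,1] (faults so far: 3)
  step 4: ref 4 -> HIT, frames=[4,3,1] (faults so far: 3)
  step 5: ref 1 -> HIT, frames=[4,3,1] (faults so far: 3)
  step 6: ref 1 -> HIT, frames=[4,3,1] (faults so far: 3)
  step 7: ref 4 -> HIT, frames=[4,3,1] (faults so far: 3)
  step 8: ref 1 -> HIT, frames=[4,3,1] (faults so far: 3)
  step 9: ref 4 -> HIT, frames=[4,3,1] (faults so far: 3)
  step 10: ref 2 -> FAULT, evict 3, frames=[4,2,1] (faults so far: 4)
  step 11: ref 1 -> HIT, frames=[4,2,1] (faults so far: 4)
  step 12: ref 1 -> HIT, frames=[4,2,1] (faults so far: 4)
  step 13: ref 4 -> HIT, frames=[4,2,1] (faults so far: 4)
  Optimal total faults: 4

Answer: 5 4 4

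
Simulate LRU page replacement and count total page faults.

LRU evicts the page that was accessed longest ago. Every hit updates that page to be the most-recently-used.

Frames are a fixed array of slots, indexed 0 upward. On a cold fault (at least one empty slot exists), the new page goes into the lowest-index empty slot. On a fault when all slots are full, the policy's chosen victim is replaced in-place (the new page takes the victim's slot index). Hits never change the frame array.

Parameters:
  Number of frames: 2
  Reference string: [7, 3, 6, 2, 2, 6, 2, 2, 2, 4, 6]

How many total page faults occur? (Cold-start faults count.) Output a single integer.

Step 0: ref 7 → FAULT, frames=[7,-]
Step 1: ref 3 → FAULT, frames=[7,3]
Step 2: ref 6 → FAULT (evict 7), frames=[6,3]
Step 3: ref 2 → FAULT (evict 3), frames=[6,2]
Step 4: ref 2 → HIT, frames=[6,2]
Step 5: ref 6 → HIT, frames=[6,2]
Step 6: ref 2 → HIT, frames=[6,2]
Step 7: ref 2 → HIT, frames=[6,2]
Step 8: ref 2 → HIT, frames=[6,2]
Step 9: ref 4 → FAULT (evict 6), frames=[4,2]
Step 10: ref 6 → FAULT (evict 2), frames=[4,6]
Total faults: 6

Answer: 6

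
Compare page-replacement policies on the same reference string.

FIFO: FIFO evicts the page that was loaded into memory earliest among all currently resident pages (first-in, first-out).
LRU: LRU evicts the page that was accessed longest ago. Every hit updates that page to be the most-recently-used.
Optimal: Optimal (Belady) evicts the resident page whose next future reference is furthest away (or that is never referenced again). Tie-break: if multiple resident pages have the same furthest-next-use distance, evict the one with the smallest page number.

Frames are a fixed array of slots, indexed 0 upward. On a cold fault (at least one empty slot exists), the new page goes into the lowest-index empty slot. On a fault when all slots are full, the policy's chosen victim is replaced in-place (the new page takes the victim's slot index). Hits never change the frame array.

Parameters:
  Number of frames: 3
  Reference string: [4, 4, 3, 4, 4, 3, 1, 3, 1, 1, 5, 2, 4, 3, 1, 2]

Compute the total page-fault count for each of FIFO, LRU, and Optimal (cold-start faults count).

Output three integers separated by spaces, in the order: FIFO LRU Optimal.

--- FIFO ---
  step 0: ref 4 -> FAULT, frames=[4,-,-] (faults so far: 1)
  step 1: ref 4 -> HIT, frames=[4,-,-] (faults so far: 1)
  step 2: ref 3 -> FAULT, frames=[4,3,-] (faults so far: 2)
  step 3: ref 4 -> HIT, frames=[4,3,-] (faults so far: 2)
  step 4: ref 4 -> HIT, frames=[4,3,-] (faults so far: 2)
  step 5: ref 3 -> HIT, frames=[4,3,-] (faults so far: 2)
  step 6: ref 1 -> FAULT, frames=[4,3,1] (faults so far: 3)
  step 7: ref 3 -> HIT, frames=[4,3,1] (faults so far: 3)
  step 8: ref 1 -> HIT, frames=[4,3,1] (faults so far: 3)
  step 9: ref 1 -> HIT, frames=[4,3,1] (faults so far: 3)
  step 10: ref 5 -> FAULT, evict 4, frames=[5,3,1] (faults so far: 4)
  step 11: ref 2 -> FAULT, evict 3, frames=[5,2,1] (faults so far: 5)
  step 12: ref 4 -> FAULT, evict 1, frames=[5,2,4] (faults so far: 6)
  step 13: ref 3 -> FAULT, evict 5, frames=[3,2,4] (faults so far: 7)
  step 14: ref 1 -> FAULT, evict 2, frames=[3,1,4] (faults so far: 8)
  step 15: ref 2 -> FAULT, evict 4, frames=[3,1,2] (faults so far: 9)
  FIFO total faults: 9
--- LRU ---
  step 0: ref 4 -> FAULT, frames=[4,-,-] (faults so far: 1)
  step 1: ref 4 -> HIT, frames=[4,-,-] (faults so far: 1)
  step 2: ref 3 -> FAULT, frames=[4,3,-] (faults so far: 2)
  step 3: ref 4 -> HIT, frames=[4,3,-] (faults so far: 2)
  step 4: ref 4 -> HIT, frames=[4,3,-] (faults so far: 2)
  step 5: ref 3 -> HIT, frames=[4,3,-] (faults so far: 2)
  step 6: ref 1 -> FAULT, frames=[4,3,1] (faults so far: 3)
  step 7: ref 3 -> HIT, frames=[4,3,1] (faults so far: 3)
  step 8: ref 1 -> HIT, frames=[4,3,1] (faults so far: 3)
  step 9: ref 1 -> HIT, frames=[4,3,1] (faults so far: 3)
  step 10: ref 5 -> FAULT, evict 4, frames=[5,3,1] (faults so far: 4)
  step 11: ref 2 -> FAULT, evict 3, frames=[5,2,1] (faults so far: 5)
  step 12: ref 4 -> FAULT, evict 1, frames=[5,2,4] (faults so far: 6)
  step 13: ref 3 -> FAULT, evict 5, frames=[3,2,4] (faults so far: 7)
  step 14: ref 1 -> FAULT, evict 2, frames=[3,1,4] (faults so far: 8)
  step 15: ref 2 -> FAULT, evict 4, frames=[3,1,2] (faults so far: 9)
  LRU total faults: 9
--- Optimal ---
  step 0: ref 4 -> FAULT, frames=[4,-,-] (faults so far: 1)
  step 1: ref 4 -> HIT, frames=[4,-,-] (faults so far: 1)
  step 2: ref 3 -> FAULT, frames=[4,3,-] (faults so far: 2)
  step 3: ref 4 -> HIT, frames=[4,3,-] (faults so far: 2)
  step 4: ref 4 -> HIT, frames=[4,3,-] (faults so far: 2)
  step 5: ref 3 -> HIT, frames=[4,3,-] (faults so far: 2)
  step 6: ref 1 -> FAULT, frames=[4,3,1] (faults so far: 3)
  step 7: ref 3 -> HIT, frames=[4,3,1] (faults so far: 3)
  step 8: ref 1 -> HIT, frames=[4,3,1] (faults so far: 3)
  step 9: ref 1 -> HIT, frames=[4,3,1] (faults so far: 3)
  step 10: ref 5 -> FAULT, evict 1, frames=[4,3,5] (faults so far: 4)
  step 11: ref 2 -> FAULT, evict 5, frames=[4,3,2] (faults so far: 5)
  step 12: ref 4 -> HIT, frames=[4,3,2] (faults so far: 5)
  step 13: ref 3 -> HIT, frames=[4,3,2] (faults so far: 5)
  step 14: ref 1 -> FAULT, evict 3, frames=[4,1,2] (faults so far: 6)
  step 15: ref 2 -> HIT, frames=[4,1,2] (faults so far: 6)
  Optimal total faults: 6

Answer: 9 9 6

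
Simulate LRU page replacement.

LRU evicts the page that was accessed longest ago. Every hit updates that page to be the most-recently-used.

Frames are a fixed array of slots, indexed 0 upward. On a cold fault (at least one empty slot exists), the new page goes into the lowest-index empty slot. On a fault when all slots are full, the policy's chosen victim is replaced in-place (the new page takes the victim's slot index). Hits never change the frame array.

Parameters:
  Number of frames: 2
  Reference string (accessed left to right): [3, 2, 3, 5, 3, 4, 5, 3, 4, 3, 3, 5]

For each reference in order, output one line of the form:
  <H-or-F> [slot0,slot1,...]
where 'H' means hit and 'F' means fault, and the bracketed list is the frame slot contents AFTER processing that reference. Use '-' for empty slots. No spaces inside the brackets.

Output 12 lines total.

F [3,-]
F [3,2]
H [3,2]
F [3,5]
H [3,5]
F [3,4]
F [5,4]
F [5,3]
F [4,3]
H [4,3]
H [4,3]
F [5,3]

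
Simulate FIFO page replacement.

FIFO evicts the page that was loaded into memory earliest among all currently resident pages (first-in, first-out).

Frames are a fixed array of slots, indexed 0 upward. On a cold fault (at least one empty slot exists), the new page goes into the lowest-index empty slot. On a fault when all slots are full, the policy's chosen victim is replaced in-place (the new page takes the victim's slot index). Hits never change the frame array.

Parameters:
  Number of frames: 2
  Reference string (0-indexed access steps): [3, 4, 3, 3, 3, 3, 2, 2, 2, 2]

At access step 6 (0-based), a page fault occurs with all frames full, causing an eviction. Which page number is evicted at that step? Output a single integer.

Step 0: ref 3 -> FAULT, frames=[3,-]
Step 1: ref 4 -> FAULT, frames=[3,4]
Step 2: ref 3 -> HIT, frames=[3,4]
Step 3: ref 3 -> HIT, frames=[3,4]
Step 4: ref 3 -> HIT, frames=[3,4]
Step 5: ref 3 -> HIT, frames=[3,4]
Step 6: ref 2 -> FAULT, evict 3, frames=[2,4]
At step 6: evicted page 3

Answer: 3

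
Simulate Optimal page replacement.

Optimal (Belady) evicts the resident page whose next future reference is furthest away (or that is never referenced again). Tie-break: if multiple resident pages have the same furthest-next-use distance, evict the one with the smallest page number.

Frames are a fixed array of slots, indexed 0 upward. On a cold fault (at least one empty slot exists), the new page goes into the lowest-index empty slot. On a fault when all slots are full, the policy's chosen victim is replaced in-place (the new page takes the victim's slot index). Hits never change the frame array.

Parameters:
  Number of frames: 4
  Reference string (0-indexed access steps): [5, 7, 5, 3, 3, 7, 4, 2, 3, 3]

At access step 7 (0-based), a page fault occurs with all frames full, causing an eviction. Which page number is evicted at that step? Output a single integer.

Step 0: ref 5 -> FAULT, frames=[5,-,-,-]
Step 1: ref 7 -> FAULT, frames=[5,7,-,-]
Step 2: ref 5 -> HIT, frames=[5,7,-,-]
Step 3: ref 3 -> FAULT, frames=[5,7,3,-]
Step 4: ref 3 -> HIT, frames=[5,7,3,-]
Step 5: ref 7 -> HIT, frames=[5,7,3,-]
Step 6: ref 4 -> FAULT, frames=[5,7,3,4]
Step 7: ref 2 -> FAULT, evict 4, frames=[5,7,3,2]
At step 7: evicted page 4

Answer: 4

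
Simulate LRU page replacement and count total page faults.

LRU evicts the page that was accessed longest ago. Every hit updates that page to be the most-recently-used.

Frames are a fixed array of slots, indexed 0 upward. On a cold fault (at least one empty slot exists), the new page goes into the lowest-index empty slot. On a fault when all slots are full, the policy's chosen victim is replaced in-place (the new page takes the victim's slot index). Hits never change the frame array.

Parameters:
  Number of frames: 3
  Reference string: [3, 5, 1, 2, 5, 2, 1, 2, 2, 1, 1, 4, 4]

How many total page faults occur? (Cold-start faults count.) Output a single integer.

Step 0: ref 3 → FAULT, frames=[3,-,-]
Step 1: ref 5 → FAULT, frames=[3,5,-]
Step 2: ref 1 → FAULT, frames=[3,5,1]
Step 3: ref 2 → FAULT (evict 3), frames=[2,5,1]
Step 4: ref 5 → HIT, frames=[2,5,1]
Step 5: ref 2 → HIT, frames=[2,5,1]
Step 6: ref 1 → HIT, frames=[2,5,1]
Step 7: ref 2 → HIT, frames=[2,5,1]
Step 8: ref 2 → HIT, frames=[2,5,1]
Step 9: ref 1 → HIT, frames=[2,5,1]
Step 10: ref 1 → HIT, frames=[2,5,1]
Step 11: ref 4 → FAULT (evict 5), frames=[2,4,1]
Step 12: ref 4 → HIT, frames=[2,4,1]
Total faults: 5

Answer: 5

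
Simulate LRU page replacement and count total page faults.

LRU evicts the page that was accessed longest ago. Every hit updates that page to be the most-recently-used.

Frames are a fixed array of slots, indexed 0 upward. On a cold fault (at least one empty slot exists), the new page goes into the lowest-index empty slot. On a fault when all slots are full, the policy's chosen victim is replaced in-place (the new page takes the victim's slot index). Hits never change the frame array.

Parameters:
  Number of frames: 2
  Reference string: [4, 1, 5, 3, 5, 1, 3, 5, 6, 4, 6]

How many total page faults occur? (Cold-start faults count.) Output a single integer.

Answer: 9

Derivation:
Step 0: ref 4 → FAULT, frames=[4,-]
Step 1: ref 1 → FAULT, frames=[4,1]
Step 2: ref 5 → FAULT (evict 4), frames=[5,1]
Step 3: ref 3 → FAULT (evict 1), frames=[5,3]
Step 4: ref 5 → HIT, frames=[5,3]
Step 5: ref 1 → FAULT (evict 3), frames=[5,1]
Step 6: ref 3 → FAULT (evict 5), frames=[3,1]
Step 7: ref 5 → FAULT (evict 1), frames=[3,5]
Step 8: ref 6 → FAULT (evict 3), frames=[6,5]
Step 9: ref 4 → FAULT (evict 5), frames=[6,4]
Step 10: ref 6 → HIT, frames=[6,4]
Total faults: 9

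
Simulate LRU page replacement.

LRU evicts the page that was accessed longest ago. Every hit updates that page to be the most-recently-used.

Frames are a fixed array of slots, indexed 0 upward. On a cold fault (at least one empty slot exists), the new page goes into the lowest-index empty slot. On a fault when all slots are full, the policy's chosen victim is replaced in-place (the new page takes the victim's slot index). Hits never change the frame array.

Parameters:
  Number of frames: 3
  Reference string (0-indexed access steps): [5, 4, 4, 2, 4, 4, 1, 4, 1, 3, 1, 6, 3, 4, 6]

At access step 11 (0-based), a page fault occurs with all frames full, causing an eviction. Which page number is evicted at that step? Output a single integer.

Step 0: ref 5 -> FAULT, frames=[5,-,-]
Step 1: ref 4 -> FAULT, frames=[5,4,-]
Step 2: ref 4 -> HIT, frames=[5,4,-]
Step 3: ref 2 -> FAULT, frames=[5,4,2]
Step 4: ref 4 -> HIT, frames=[5,4,2]
Step 5: ref 4 -> HIT, frames=[5,4,2]
Step 6: ref 1 -> FAULT, evict 5, frames=[1,4,2]
Step 7: ref 4 -> HIT, frames=[1,4,2]
Step 8: ref 1 -> HIT, frames=[1,4,2]
Step 9: ref 3 -> FAULT, evict 2, frames=[1,4,3]
Step 10: ref 1 -> HIT, frames=[1,4,3]
Step 11: ref 6 -> FAULT, evict 4, frames=[1,6,3]
At step 11: evicted page 4

Answer: 4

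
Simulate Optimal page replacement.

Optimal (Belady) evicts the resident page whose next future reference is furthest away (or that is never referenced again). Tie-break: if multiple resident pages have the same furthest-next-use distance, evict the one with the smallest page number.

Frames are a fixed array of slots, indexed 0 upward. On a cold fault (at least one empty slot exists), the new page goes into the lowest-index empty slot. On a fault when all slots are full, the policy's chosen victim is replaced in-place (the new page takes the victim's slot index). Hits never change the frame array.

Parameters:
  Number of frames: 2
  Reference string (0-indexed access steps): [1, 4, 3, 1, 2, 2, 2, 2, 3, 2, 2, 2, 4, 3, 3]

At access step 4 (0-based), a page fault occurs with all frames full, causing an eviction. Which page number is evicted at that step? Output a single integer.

Step 0: ref 1 -> FAULT, frames=[1,-]
Step 1: ref 4 -> FAULT, frames=[1,4]
Step 2: ref 3 -> FAULT, evict 4, frames=[1,3]
Step 3: ref 1 -> HIT, frames=[1,3]
Step 4: ref 2 -> FAULT, evict 1, frames=[2,3]
At step 4: evicted page 1

Answer: 1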